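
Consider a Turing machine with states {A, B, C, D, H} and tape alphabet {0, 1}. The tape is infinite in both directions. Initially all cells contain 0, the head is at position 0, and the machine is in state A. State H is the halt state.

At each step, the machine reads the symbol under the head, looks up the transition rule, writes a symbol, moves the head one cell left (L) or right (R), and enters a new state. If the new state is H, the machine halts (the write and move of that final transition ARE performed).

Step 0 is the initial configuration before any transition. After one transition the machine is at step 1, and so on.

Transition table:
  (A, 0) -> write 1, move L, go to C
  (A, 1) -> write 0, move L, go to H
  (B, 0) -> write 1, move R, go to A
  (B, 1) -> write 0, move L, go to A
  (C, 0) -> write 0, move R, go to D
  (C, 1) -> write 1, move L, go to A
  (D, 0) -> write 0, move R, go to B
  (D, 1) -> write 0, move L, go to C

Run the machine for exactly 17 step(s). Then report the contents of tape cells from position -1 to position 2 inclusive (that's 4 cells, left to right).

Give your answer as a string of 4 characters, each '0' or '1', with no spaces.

Answer: 0001

Derivation:
Step 1: in state A at pos 0, read 0 -> (A,0)->write 1,move L,goto C. Now: state=C, head=-1, tape[-2..1]=0010 (head:  ^)
Step 2: in state C at pos -1, read 0 -> (C,0)->write 0,move R,goto D. Now: state=D, head=0, tape[-2..1]=0010 (head:   ^)
Step 3: in state D at pos 0, read 1 -> (D,1)->write 0,move L,goto C. Now: state=C, head=-1, tape[-2..1]=0000 (head:  ^)
Step 4: in state C at pos -1, read 0 -> (C,0)->write 0,move R,goto D. Now: state=D, head=0, tape[-2..1]=0000 (head:   ^)
Step 5: in state D at pos 0, read 0 -> (D,0)->write 0,move R,goto B. Now: state=B, head=1, tape[-2..2]=00000 (head:    ^)
Step 6: in state B at pos 1, read 0 -> (B,0)->write 1,move R,goto A. Now: state=A, head=2, tape[-2..3]=000100 (head:     ^)
Step 7: in state A at pos 2, read 0 -> (A,0)->write 1,move L,goto C. Now: state=C, head=1, tape[-2..3]=000110 (head:    ^)
Step 8: in state C at pos 1, read 1 -> (C,1)->write 1,move L,goto A. Now: state=A, head=0, tape[-2..3]=000110 (head:   ^)
Step 9: in state A at pos 0, read 0 -> (A,0)->write 1,move L,goto C. Now: state=C, head=-1, tape[-2..3]=001110 (head:  ^)
Step 10: in state C at pos -1, read 0 -> (C,0)->write 0,move R,goto D. Now: state=D, head=0, tape[-2..3]=001110 (head:   ^)
Step 11: in state D at pos 0, read 1 -> (D,1)->write 0,move L,goto C. Now: state=C, head=-1, tape[-2..3]=000110 (head:  ^)
Step 12: in state C at pos -1, read 0 -> (C,0)->write 0,move R,goto D. Now: state=D, head=0, tape[-2..3]=000110 (head:   ^)
Step 13: in state D at pos 0, read 0 -> (D,0)->write 0,move R,goto B. Now: state=B, head=1, tape[-2..3]=000110 (head:    ^)
Step 14: in state B at pos 1, read 1 -> (B,1)->write 0,move L,goto A. Now: state=A, head=0, tape[-2..3]=000010 (head:   ^)
Step 15: in state A at pos 0, read 0 -> (A,0)->write 1,move L,goto C. Now: state=C, head=-1, tape[-2..3]=001010 (head:  ^)
Step 16: in state C at pos -1, read 0 -> (C,0)->write 0,move R,goto D. Now: state=D, head=0, tape[-2..3]=001010 (head:   ^)
Step 17: in state D at pos 0, read 1 -> (D,1)->write 0,move L,goto C. Now: state=C, head=-1, tape[-2..3]=000010 (head:  ^)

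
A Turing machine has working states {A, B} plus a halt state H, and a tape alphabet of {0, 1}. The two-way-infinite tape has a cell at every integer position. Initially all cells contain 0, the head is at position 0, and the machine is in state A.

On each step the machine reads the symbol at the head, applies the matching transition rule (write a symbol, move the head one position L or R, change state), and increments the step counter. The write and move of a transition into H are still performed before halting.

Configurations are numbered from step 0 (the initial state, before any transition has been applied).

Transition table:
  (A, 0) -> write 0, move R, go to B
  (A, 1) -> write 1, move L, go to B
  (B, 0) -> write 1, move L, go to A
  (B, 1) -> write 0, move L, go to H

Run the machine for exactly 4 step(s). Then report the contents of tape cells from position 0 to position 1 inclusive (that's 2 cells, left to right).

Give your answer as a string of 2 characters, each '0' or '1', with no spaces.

Answer: 00

Derivation:
Step 1: in state A at pos 0, read 0 -> (A,0)->write 0,move R,goto B. Now: state=B, head=1, tape[-1..2]=0000 (head:   ^)
Step 2: in state B at pos 1, read 0 -> (B,0)->write 1,move L,goto A. Now: state=A, head=0, tape[-1..2]=0010 (head:  ^)
Step 3: in state A at pos 0, read 0 -> (A,0)->write 0,move R,goto B. Now: state=B, head=1, tape[-1..2]=0010 (head:   ^)
Step 4: in state B at pos 1, read 1 -> (B,1)->write 0,move L,goto H. Now: state=H, head=0, tape[-1..2]=0000 (head:  ^)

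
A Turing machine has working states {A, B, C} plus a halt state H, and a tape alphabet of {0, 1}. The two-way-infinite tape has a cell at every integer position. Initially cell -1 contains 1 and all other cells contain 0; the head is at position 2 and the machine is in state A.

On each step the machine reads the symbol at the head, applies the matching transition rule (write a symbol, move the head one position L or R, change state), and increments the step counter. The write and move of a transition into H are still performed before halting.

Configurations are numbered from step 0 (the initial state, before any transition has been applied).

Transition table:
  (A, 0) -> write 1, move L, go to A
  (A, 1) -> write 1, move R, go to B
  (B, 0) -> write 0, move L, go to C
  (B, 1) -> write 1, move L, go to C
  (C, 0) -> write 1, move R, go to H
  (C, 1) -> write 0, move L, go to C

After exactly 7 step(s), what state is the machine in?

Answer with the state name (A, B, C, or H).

Step 1: in state A at pos 2, read 0 -> (A,0)->write 1,move L,goto A. Now: state=A, head=1, tape[-2..3]=010010 (head:    ^)
Step 2: in state A at pos 1, read 0 -> (A,0)->write 1,move L,goto A. Now: state=A, head=0, tape[-2..3]=010110 (head:   ^)
Step 3: in state A at pos 0, read 0 -> (A,0)->write 1,move L,goto A. Now: state=A, head=-1, tape[-2..3]=011110 (head:  ^)
Step 4: in state A at pos -1, read 1 -> (A,1)->write 1,move R,goto B. Now: state=B, head=0, tape[-2..3]=011110 (head:   ^)
Step 5: in state B at pos 0, read 1 -> (B,1)->write 1,move L,goto C. Now: state=C, head=-1, tape[-2..3]=011110 (head:  ^)
Step 6: in state C at pos -1, read 1 -> (C,1)->write 0,move L,goto C. Now: state=C, head=-2, tape[-3..3]=0001110 (head:  ^)
Step 7: in state C at pos -2, read 0 -> (C,0)->write 1,move R,goto H. Now: state=H, head=-1, tape[-3..3]=0101110 (head:   ^)

Answer: H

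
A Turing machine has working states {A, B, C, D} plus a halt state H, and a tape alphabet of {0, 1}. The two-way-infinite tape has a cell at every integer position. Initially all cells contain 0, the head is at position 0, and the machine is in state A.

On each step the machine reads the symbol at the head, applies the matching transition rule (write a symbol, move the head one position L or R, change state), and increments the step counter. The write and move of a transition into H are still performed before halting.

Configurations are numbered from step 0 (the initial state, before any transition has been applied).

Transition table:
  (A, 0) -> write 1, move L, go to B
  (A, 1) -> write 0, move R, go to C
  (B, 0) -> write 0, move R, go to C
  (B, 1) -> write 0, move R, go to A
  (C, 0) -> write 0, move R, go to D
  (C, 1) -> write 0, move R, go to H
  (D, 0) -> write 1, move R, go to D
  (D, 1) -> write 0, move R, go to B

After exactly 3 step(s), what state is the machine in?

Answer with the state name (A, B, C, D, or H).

Answer: H

Derivation:
Step 1: in state A at pos 0, read 0 -> (A,0)->write 1,move L,goto B. Now: state=B, head=-1, tape[-2..1]=0010 (head:  ^)
Step 2: in state B at pos -1, read 0 -> (B,0)->write 0,move R,goto C. Now: state=C, head=0, tape[-2..1]=0010 (head:   ^)
Step 3: in state C at pos 0, read 1 -> (C,1)->write 0,move R,goto H. Now: state=H, head=1, tape[-2..2]=00000 (head:    ^)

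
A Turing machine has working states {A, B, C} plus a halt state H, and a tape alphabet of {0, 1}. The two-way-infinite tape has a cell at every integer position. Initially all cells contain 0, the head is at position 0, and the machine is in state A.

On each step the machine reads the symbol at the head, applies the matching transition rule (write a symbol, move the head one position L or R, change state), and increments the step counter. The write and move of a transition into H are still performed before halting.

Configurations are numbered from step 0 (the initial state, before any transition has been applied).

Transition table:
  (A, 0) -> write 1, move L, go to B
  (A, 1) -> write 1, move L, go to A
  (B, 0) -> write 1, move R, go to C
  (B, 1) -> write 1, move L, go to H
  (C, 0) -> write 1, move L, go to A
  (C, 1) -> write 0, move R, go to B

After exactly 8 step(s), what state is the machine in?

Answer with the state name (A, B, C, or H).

Answer: H

Derivation:
Step 1: in state A at pos 0, read 0 -> (A,0)->write 1,move L,goto B. Now: state=B, head=-1, tape[-2..1]=0010 (head:  ^)
Step 2: in state B at pos -1, read 0 -> (B,0)->write 1,move R,goto C. Now: state=C, head=0, tape[-2..1]=0110 (head:   ^)
Step 3: in state C at pos 0, read 1 -> (C,1)->write 0,move R,goto B. Now: state=B, head=1, tape[-2..2]=01000 (head:    ^)
Step 4: in state B at pos 1, read 0 -> (B,0)->write 1,move R,goto C. Now: state=C, head=2, tape[-2..3]=010100 (head:     ^)
Step 5: in state C at pos 2, read 0 -> (C,0)->write 1,move L,goto A. Now: state=A, head=1, tape[-2..3]=010110 (head:    ^)
Step 6: in state A at pos 1, read 1 -> (A,1)->write 1,move L,goto A. Now: state=A, head=0, tape[-2..3]=010110 (head:   ^)
Step 7: in state A at pos 0, read 0 -> (A,0)->write 1,move L,goto B. Now: state=B, head=-1, tape[-2..3]=011110 (head:  ^)
Step 8: in state B at pos -1, read 1 -> (B,1)->write 1,move L,goto H. Now: state=H, head=-2, tape[-3..3]=0011110 (head:  ^)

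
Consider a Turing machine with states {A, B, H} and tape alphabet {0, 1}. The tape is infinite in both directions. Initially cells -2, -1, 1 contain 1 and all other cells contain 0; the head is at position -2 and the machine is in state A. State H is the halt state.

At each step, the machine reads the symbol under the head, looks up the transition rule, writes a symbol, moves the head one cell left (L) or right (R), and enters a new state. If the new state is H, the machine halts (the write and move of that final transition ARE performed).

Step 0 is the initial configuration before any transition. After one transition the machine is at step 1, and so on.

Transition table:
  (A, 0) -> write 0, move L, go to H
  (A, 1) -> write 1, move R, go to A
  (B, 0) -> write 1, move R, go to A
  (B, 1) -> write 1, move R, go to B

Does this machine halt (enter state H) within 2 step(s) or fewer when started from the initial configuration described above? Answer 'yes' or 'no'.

Step 1: in state A at pos -2, read 1 -> (A,1)->write 1,move R,goto A. Now: state=A, head=-1, tape[-3..2]=011010 (head:   ^)
Step 2: in state A at pos -1, read 1 -> (A,1)->write 1,move R,goto A. Now: state=A, head=0, tape[-3..2]=011010 (head:    ^)
After 2 step(s): state = A (not H) -> not halted within 2 -> no

Answer: no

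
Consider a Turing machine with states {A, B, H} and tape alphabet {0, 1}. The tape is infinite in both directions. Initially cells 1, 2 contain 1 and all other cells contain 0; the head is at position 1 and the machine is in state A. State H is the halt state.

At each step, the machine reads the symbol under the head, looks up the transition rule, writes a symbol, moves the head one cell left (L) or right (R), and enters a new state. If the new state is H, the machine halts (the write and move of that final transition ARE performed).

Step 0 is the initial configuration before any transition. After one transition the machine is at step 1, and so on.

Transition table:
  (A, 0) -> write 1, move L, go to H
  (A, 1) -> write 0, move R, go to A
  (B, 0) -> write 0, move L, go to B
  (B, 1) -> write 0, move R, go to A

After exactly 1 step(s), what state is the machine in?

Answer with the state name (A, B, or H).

Answer: A

Derivation:
Step 1: in state A at pos 1, read 1 -> (A,1)->write 0,move R,goto A. Now: state=A, head=2, tape[0..3]=0010 (head:   ^)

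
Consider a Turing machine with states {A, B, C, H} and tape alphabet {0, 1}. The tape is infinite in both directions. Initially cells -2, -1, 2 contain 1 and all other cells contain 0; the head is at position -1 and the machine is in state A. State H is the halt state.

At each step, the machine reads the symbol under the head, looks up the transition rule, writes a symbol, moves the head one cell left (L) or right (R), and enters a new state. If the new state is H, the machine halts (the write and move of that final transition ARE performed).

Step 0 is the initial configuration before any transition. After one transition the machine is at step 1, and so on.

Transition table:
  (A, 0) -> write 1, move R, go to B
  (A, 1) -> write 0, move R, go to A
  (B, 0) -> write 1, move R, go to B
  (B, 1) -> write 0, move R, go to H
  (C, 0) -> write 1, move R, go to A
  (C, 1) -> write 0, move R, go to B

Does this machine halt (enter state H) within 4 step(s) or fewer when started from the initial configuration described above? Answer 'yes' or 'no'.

Step 1: in state A at pos -1, read 1 -> (A,1)->write 0,move R,goto A. Now: state=A, head=0, tape[-3..3]=0100010 (head:    ^)
Step 2: in state A at pos 0, read 0 -> (A,0)->write 1,move R,goto B. Now: state=B, head=1, tape[-3..3]=0101010 (head:     ^)
Step 3: in state B at pos 1, read 0 -> (B,0)->write 1,move R,goto B. Now: state=B, head=2, tape[-3..3]=0101110 (head:      ^)
Step 4: in state B at pos 2, read 1 -> (B,1)->write 0,move R,goto H. Now: state=H, head=3, tape[-3..4]=01011000 (head:       ^)
State H reached at step 4; 4 <= 4 -> yes

Answer: yes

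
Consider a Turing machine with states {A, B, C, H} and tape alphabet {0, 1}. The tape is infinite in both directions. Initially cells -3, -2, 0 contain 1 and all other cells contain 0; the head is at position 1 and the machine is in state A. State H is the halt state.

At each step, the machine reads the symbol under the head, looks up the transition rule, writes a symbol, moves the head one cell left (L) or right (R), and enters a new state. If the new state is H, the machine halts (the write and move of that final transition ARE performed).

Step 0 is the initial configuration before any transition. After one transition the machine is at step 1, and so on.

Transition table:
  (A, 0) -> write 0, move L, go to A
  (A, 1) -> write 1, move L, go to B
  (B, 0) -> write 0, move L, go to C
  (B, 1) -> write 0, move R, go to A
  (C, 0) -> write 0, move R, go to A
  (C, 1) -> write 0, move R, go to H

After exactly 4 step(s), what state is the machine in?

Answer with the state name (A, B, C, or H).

Step 1: in state A at pos 1, read 0 -> (A,0)->write 0,move L,goto A. Now: state=A, head=0, tape[-4..2]=0110100 (head:     ^)
Step 2: in state A at pos 0, read 1 -> (A,1)->write 1,move L,goto B. Now: state=B, head=-1, tape[-4..2]=0110100 (head:    ^)
Step 3: in state B at pos -1, read 0 -> (B,0)->write 0,move L,goto C. Now: state=C, head=-2, tape[-4..2]=0110100 (head:   ^)
Step 4: in state C at pos -2, read 1 -> (C,1)->write 0,move R,goto H. Now: state=H, head=-1, tape[-4..2]=0100100 (head:    ^)

Answer: H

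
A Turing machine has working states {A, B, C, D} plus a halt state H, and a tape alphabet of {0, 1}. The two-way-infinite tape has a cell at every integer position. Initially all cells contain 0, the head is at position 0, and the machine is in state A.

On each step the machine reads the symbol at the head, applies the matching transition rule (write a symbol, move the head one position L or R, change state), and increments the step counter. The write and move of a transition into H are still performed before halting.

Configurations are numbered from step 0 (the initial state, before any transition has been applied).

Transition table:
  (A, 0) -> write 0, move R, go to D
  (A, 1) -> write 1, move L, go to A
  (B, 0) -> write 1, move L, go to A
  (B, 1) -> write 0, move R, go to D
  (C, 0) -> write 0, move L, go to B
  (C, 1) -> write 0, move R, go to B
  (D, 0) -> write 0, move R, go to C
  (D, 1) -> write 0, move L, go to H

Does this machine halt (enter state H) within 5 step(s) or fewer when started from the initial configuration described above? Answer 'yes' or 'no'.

Answer: no

Derivation:
Step 1: in state A at pos 0, read 0 -> (A,0)->write 0,move R,goto D. Now: state=D, head=1, tape[-1..2]=0000 (head:   ^)
Step 2: in state D at pos 1, read 0 -> (D,0)->write 0,move R,goto C. Now: state=C, head=2, tape[-1..3]=00000 (head:    ^)
Step 3: in state C at pos 2, read 0 -> (C,0)->write 0,move L,goto B. Now: state=B, head=1, tape[-1..3]=00000 (head:   ^)
Step 4: in state B at pos 1, read 0 -> (B,0)->write 1,move L,goto A. Now: state=A, head=0, tape[-1..3]=00100 (head:  ^)
Step 5: in state A at pos 0, read 0 -> (A,0)->write 0,move R,goto D. Now: state=D, head=1, tape[-1..3]=00100 (head:   ^)
After 5 step(s): state = D (not H) -> not halted within 5 -> no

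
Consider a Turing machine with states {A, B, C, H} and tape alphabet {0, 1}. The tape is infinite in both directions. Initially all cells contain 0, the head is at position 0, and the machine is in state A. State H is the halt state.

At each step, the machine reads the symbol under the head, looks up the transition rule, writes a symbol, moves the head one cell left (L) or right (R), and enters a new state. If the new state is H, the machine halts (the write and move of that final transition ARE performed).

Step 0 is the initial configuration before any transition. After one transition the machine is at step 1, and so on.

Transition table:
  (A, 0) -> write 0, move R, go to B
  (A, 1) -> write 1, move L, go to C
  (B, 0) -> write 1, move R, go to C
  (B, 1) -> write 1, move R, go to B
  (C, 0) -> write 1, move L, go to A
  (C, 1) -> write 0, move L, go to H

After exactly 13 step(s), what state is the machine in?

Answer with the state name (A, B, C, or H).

Step 1: in state A at pos 0, read 0 -> (A,0)->write 0,move R,goto B. Now: state=B, head=1, tape[-1..2]=0000 (head:   ^)
Step 2: in state B at pos 1, read 0 -> (B,0)->write 1,move R,goto C. Now: state=C, head=2, tape[-1..3]=00100 (head:    ^)
Step 3: in state C at pos 2, read 0 -> (C,0)->write 1,move L,goto A. Now: state=A, head=1, tape[-1..3]=00110 (head:   ^)
Step 4: in state A at pos 1, read 1 -> (A,1)->write 1,move L,goto C. Now: state=C, head=0, tape[-1..3]=00110 (head:  ^)
Step 5: in state C at pos 0, read 0 -> (C,0)->write 1,move L,goto A. Now: state=A, head=-1, tape[-2..3]=001110 (head:  ^)
Step 6: in state A at pos -1, read 0 -> (A,0)->write 0,move R,goto B. Now: state=B, head=0, tape[-2..3]=001110 (head:   ^)
Step 7: in state B at pos 0, read 1 -> (B,1)->write 1,move R,goto B. Now: state=B, head=1, tape[-2..3]=001110 (head:    ^)
Step 8: in state B at pos 1, read 1 -> (B,1)->write 1,move R,goto B. Now: state=B, head=2, tape[-2..3]=001110 (head:     ^)
Step 9: in state B at pos 2, read 1 -> (B,1)->write 1,move R,goto B. Now: state=B, head=3, tape[-2..4]=0011100 (head:      ^)
Step 10: in state B at pos 3, read 0 -> (B,0)->write 1,move R,goto C. Now: state=C, head=4, tape[-2..5]=00111100 (head:       ^)
Step 11: in state C at pos 4, read 0 -> (C,0)->write 1,move L,goto A. Now: state=A, head=3, tape[-2..5]=00111110 (head:      ^)
Step 12: in state A at pos 3, read 1 -> (A,1)->write 1,move L,goto C. Now: state=C, head=2, tape[-2..5]=00111110 (head:     ^)
Step 13: in state C at pos 2, read 1 -> (C,1)->write 0,move L,goto H. Now: state=H, head=1, tape[-2..5]=00110110 (head:    ^)

Answer: H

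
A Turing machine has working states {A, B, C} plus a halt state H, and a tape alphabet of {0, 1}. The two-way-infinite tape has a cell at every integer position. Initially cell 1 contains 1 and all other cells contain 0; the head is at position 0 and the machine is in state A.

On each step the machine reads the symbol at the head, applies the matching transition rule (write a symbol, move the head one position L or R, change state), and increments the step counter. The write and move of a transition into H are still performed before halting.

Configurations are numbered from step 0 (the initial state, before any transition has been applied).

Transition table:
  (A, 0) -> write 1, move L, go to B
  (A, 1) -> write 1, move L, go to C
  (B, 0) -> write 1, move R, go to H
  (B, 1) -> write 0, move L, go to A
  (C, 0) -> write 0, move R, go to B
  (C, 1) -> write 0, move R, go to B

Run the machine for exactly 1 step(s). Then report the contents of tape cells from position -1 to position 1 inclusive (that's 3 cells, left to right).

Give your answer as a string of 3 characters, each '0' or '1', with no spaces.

Answer: 011

Derivation:
Step 1: in state A at pos 0, read 0 -> (A,0)->write 1,move L,goto B. Now: state=B, head=-1, tape[-2..2]=00110 (head:  ^)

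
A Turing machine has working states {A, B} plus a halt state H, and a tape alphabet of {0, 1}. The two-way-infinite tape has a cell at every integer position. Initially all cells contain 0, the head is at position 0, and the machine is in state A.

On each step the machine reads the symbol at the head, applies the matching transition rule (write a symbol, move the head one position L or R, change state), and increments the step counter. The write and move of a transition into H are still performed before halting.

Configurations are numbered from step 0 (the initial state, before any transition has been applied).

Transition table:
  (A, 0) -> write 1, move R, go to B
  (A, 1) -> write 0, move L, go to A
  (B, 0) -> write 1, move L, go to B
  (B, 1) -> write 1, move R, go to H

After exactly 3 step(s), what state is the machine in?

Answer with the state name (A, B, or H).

Answer: H

Derivation:
Step 1: in state A at pos 0, read 0 -> (A,0)->write 1,move R,goto B. Now: state=B, head=1, tape[-1..2]=0100 (head:   ^)
Step 2: in state B at pos 1, read 0 -> (B,0)->write 1,move L,goto B. Now: state=B, head=0, tape[-1..2]=0110 (head:  ^)
Step 3: in state B at pos 0, read 1 -> (B,1)->write 1,move R,goto H. Now: state=H, head=1, tape[-1..2]=0110 (head:   ^)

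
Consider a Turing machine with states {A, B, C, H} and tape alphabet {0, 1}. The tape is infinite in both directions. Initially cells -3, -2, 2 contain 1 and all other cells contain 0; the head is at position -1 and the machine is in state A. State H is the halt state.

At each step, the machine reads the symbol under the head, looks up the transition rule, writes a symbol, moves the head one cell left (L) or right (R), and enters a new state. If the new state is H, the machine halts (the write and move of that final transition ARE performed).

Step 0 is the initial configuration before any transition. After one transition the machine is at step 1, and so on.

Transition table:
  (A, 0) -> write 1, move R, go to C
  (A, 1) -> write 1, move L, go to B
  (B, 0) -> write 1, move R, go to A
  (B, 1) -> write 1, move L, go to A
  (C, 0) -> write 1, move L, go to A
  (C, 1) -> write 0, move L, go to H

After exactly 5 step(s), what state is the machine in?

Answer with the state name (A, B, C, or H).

Step 1: in state A at pos -1, read 0 -> (A,0)->write 1,move R,goto C. Now: state=C, head=0, tape[-4..3]=01110010 (head:     ^)
Step 2: in state C at pos 0, read 0 -> (C,0)->write 1,move L,goto A. Now: state=A, head=-1, tape[-4..3]=01111010 (head:    ^)
Step 3: in state A at pos -1, read 1 -> (A,1)->write 1,move L,goto B. Now: state=B, head=-2, tape[-4..3]=01111010 (head:   ^)
Step 4: in state B at pos -2, read 1 -> (B,1)->write 1,move L,goto A. Now: state=A, head=-3, tape[-4..3]=01111010 (head:  ^)
Step 5: in state A at pos -3, read 1 -> (A,1)->write 1,move L,goto B. Now: state=B, head=-4, tape[-5..3]=001111010 (head:  ^)

Answer: B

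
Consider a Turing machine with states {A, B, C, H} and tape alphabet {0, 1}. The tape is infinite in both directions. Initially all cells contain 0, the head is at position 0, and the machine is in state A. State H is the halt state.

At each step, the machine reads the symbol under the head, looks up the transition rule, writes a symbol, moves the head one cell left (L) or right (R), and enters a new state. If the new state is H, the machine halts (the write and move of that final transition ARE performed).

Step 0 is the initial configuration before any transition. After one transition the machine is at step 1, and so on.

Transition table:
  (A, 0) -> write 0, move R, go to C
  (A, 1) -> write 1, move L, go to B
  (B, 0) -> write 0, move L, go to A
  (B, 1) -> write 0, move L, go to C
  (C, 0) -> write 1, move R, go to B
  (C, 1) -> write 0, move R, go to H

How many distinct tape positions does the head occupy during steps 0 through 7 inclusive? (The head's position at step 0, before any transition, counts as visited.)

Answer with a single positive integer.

Step 1: in state A at pos 0, read 0 -> (A,0)->write 0,move R,goto C. Now: state=C, head=1, tape[-1..2]=0000 (head:   ^)
Step 2: in state C at pos 1, read 0 -> (C,0)->write 1,move R,goto B. Now: state=B, head=2, tape[-1..3]=00100 (head:    ^)
Step 3: in state B at pos 2, read 0 -> (B,0)->write 0,move L,goto A. Now: state=A, head=1, tape[-1..3]=00100 (head:   ^)
Step 4: in state A at pos 1, read 1 -> (A,1)->write 1,move L,goto B. Now: state=B, head=0, tape[-1..3]=00100 (head:  ^)
Step 5: in state B at pos 0, read 0 -> (B,0)->write 0,move L,goto A. Now: state=A, head=-1, tape[-2..3]=000100 (head:  ^)
Step 6: in state A at pos -1, read 0 -> (A,0)->write 0,move R,goto C. Now: state=C, head=0, tape[-2..3]=000100 (head:   ^)
Step 7: in state C at pos 0, read 0 -> (C,0)->write 1,move R,goto B. Now: state=B, head=1, tape[-2..3]=001100 (head:    ^)
Head positions at steps 0..7: starting at 0, distinct positions visited = {-1, 0, 1, 2} -> 4 position(s)

Answer: 4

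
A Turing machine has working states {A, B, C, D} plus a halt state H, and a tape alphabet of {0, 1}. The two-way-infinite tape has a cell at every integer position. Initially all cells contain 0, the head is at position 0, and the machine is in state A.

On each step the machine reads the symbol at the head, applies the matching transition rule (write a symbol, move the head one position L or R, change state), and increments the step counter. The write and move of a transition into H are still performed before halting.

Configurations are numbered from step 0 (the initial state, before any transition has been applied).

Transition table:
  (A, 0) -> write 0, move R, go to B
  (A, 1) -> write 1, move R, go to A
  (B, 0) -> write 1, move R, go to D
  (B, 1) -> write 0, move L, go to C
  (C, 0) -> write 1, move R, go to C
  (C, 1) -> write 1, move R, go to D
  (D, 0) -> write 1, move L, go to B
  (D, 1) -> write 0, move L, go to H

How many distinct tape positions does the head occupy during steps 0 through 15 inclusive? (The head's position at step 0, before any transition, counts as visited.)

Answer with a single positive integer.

Answer: 5

Derivation:
Step 1: in state A at pos 0, read 0 -> (A,0)->write 0,move R,goto B. Now: state=B, head=1, tape[-1..2]=0000 (head:   ^)
Step 2: in state B at pos 1, read 0 -> (B,0)->write 1,move R,goto D. Now: state=D, head=2, tape[-1..3]=00100 (head:    ^)
Step 3: in state D at pos 2, read 0 -> (D,0)->write 1,move L,goto B. Now: state=B, head=1, tape[-1..3]=00110 (head:   ^)
Step 4: in state B at pos 1, read 1 -> (B,1)->write 0,move L,goto C. Now: state=C, head=0, tape[-1..3]=00010 (head:  ^)
Step 5: in state C at pos 0, read 0 -> (C,0)->write 1,move R,goto C. Now: state=C, head=1, tape[-1..3]=01010 (head:   ^)
Step 6: in state C at pos 1, read 0 -> (C,0)->write 1,move R,goto C. Now: state=C, head=2, tape[-1..3]=01110 (head:    ^)
Step 7: in state C at pos 2, read 1 -> (C,1)->write 1,move R,goto D. Now: state=D, head=3, tape[-1..4]=011100 (head:     ^)
Step 8: in state D at pos 3, read 0 -> (D,0)->write 1,move L,goto B. Now: state=B, head=2, tape[-1..4]=011110 (head:    ^)
Step 9: in state B at pos 2, read 1 -> (B,1)->write 0,move L,goto C. Now: state=C, head=1, tape[-1..4]=011010 (head:   ^)
Step 10: in state C at pos 1, read 1 -> (C,1)->write 1,move R,goto D. Now: state=D, head=2, tape[-1..4]=011010 (head:    ^)
Step 11: in state D at pos 2, read 0 -> (D,0)->write 1,move L,goto B. Now: state=B, head=1, tape[-1..4]=011110 (head:   ^)
Step 12: in state B at pos 1, read 1 -> (B,1)->write 0,move L,goto C. Now: state=C, head=0, tape[-1..4]=010110 (head:  ^)
Step 13: in state C at pos 0, read 1 -> (C,1)->write 1,move R,goto D. Now: state=D, head=1, tape[-1..4]=010110 (head:   ^)
Step 14: in state D at pos 1, read 0 -> (D,0)->write 1,move L,goto B. Now: state=B, head=0, tape[-1..4]=011110 (head:  ^)
Step 15: in state B at pos 0, read 1 -> (B,1)->write 0,move L,goto C. Now: state=C, head=-1, tape[-2..4]=0001110 (head:  ^)
Head positions at steps 0..15: starting at 0, distinct positions visited = {-1, 0, 1, 2, 3} -> 5 position(s)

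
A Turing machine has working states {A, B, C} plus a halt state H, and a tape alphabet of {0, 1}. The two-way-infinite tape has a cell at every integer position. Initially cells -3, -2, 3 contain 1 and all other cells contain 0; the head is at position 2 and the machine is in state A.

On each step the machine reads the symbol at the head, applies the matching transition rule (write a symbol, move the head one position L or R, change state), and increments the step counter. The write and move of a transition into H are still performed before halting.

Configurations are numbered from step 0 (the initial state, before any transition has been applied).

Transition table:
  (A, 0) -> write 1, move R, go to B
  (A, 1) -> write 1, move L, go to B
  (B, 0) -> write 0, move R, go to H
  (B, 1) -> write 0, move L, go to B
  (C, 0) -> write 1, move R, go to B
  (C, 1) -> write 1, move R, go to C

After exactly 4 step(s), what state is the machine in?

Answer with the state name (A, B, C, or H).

Step 1: in state A at pos 2, read 0 -> (A,0)->write 1,move R,goto B. Now: state=B, head=3, tape[-4..4]=011000110 (head:        ^)
Step 2: in state B at pos 3, read 1 -> (B,1)->write 0,move L,goto B. Now: state=B, head=2, tape[-4..4]=011000100 (head:       ^)
Step 3: in state B at pos 2, read 1 -> (B,1)->write 0,move L,goto B. Now: state=B, head=1, tape[-4..4]=011000000 (head:      ^)
Step 4: in state B at pos 1, read 0 -> (B,0)->write 0,move R,goto H. Now: state=H, head=2, tape[-4..4]=011000000 (head:       ^)

Answer: H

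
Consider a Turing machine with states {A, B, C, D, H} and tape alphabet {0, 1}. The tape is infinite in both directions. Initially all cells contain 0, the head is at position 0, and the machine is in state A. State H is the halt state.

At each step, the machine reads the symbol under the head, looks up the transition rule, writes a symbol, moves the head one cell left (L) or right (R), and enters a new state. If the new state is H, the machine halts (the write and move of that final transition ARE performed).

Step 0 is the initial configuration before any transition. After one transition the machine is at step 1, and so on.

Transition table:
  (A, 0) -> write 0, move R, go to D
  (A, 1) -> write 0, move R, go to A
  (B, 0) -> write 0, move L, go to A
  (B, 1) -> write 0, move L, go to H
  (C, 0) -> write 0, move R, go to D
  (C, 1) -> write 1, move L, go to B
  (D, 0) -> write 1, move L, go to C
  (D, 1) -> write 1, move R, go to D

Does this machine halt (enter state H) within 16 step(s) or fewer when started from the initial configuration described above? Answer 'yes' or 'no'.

Answer: yes

Derivation:
Step 1: in state A at pos 0, read 0 -> (A,0)->write 0,move R,goto D. Now: state=D, head=1, tape[-1..2]=0000 (head:   ^)
Step 2: in state D at pos 1, read 0 -> (D,0)->write 1,move L,goto C. Now: state=C, head=0, tape[-1..2]=0010 (head:  ^)
Step 3: in state C at pos 0, read 0 -> (C,0)->write 0,move R,goto D. Now: state=D, head=1, tape[-1..2]=0010 (head:   ^)
Step 4: in state D at pos 1, read 1 -> (D,1)->write 1,move R,goto D. Now: state=D, head=2, tape[-1..3]=00100 (head:    ^)
Step 5: in state D at pos 2, read 0 -> (D,0)->write 1,move L,goto C. Now: state=C, head=1, tape[-1..3]=00110 (head:   ^)
Step 6: in state C at pos 1, read 1 -> (C,1)->write 1,move L,goto B. Now: state=B, head=0, tape[-1..3]=00110 (head:  ^)
Step 7: in state B at pos 0, read 0 -> (B,0)->write 0,move L,goto A. Now: state=A, head=-1, tape[-2..3]=000110 (head:  ^)
Step 8: in state A at pos -1, read 0 -> (A,0)->write 0,move R,goto D. Now: state=D, head=0, tape[-2..3]=000110 (head:   ^)
Step 9: in state D at pos 0, read 0 -> (D,0)->write 1,move L,goto C. Now: state=C, head=-1, tape[-2..3]=001110 (head:  ^)
Step 10: in state C at pos -1, read 0 -> (C,0)->write 0,move R,goto D. Now: state=D, head=0, tape[-2..3]=001110 (head:   ^)
Step 11: in state D at pos 0, read 1 -> (D,1)->write 1,move R,goto D. Now: state=D, head=1, tape[-2..3]=001110 (head:    ^)
Step 12: in state D at pos 1, read 1 -> (D,1)->write 1,move R,goto D. Now: state=D, head=2, tape[-2..3]=001110 (head:     ^)
Step 13: in state D at pos 2, read 1 -> (D,1)->write 1,move R,goto D. Now: state=D, head=3, tape[-2..4]=0011100 (head:      ^)
Step 14: in state D at pos 3, read 0 -> (D,0)->write 1,move L,goto C. Now: state=C, head=2, tape[-2..4]=0011110 (head:     ^)
Step 15: in state C at pos 2, read 1 -> (C,1)->write 1,move L,goto B. Now: state=B, head=1, tape[-2..4]=0011110 (head:    ^)
Step 16: in state B at pos 1, read 1 -> (B,1)->write 0,move L,goto H. Now: state=H, head=0, tape[-2..4]=0010110 (head:   ^)
State H reached at step 16; 16 <= 16 -> yes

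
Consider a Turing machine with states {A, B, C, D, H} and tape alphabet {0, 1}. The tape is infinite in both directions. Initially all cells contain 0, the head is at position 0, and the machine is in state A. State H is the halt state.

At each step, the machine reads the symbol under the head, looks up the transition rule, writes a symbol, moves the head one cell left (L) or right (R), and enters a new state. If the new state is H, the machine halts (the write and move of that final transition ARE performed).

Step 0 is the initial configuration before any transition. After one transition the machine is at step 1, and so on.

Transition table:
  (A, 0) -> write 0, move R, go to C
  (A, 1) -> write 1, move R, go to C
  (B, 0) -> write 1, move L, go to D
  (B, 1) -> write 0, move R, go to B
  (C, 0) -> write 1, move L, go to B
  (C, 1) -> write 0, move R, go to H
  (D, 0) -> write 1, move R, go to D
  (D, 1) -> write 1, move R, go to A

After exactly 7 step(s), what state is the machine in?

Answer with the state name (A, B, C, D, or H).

Step 1: in state A at pos 0, read 0 -> (A,0)->write 0,move R,goto C. Now: state=C, head=1, tape[-1..2]=0000 (head:   ^)
Step 2: in state C at pos 1, read 0 -> (C,0)->write 1,move L,goto B. Now: state=B, head=0, tape[-1..2]=0010 (head:  ^)
Step 3: in state B at pos 0, read 0 -> (B,0)->write 1,move L,goto D. Now: state=D, head=-1, tape[-2..2]=00110 (head:  ^)
Step 4: in state D at pos -1, read 0 -> (D,0)->write 1,move R,goto D. Now: state=D, head=0, tape[-2..2]=01110 (head:   ^)
Step 5: in state D at pos 0, read 1 -> (D,1)->write 1,move R,goto A. Now: state=A, head=1, tape[-2..2]=01110 (head:    ^)
Step 6: in state A at pos 1, read 1 -> (A,1)->write 1,move R,goto C. Now: state=C, head=2, tape[-2..3]=011100 (head:     ^)
Step 7: in state C at pos 2, read 0 -> (C,0)->write 1,move L,goto B. Now: state=B, head=1, tape[-2..3]=011110 (head:    ^)

Answer: B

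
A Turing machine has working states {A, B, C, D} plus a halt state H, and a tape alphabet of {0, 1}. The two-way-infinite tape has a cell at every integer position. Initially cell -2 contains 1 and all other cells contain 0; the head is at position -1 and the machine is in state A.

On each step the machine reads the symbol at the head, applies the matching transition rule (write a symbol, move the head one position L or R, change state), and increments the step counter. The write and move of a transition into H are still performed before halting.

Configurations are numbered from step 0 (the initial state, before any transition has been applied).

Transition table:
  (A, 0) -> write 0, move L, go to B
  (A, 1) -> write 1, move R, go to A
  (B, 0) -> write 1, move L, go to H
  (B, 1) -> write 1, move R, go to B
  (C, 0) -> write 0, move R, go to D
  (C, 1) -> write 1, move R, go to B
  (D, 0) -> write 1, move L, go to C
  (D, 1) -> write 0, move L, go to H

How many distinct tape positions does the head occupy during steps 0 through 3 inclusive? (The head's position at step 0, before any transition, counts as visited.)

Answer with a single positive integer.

Step 1: in state A at pos -1, read 0 -> (A,0)->write 0,move L,goto B. Now: state=B, head=-2, tape[-3..0]=0100 (head:  ^)
Step 2: in state B at pos -2, read 1 -> (B,1)->write 1,move R,goto B. Now: state=B, head=-1, tape[-3..0]=0100 (head:   ^)
Step 3: in state B at pos -1, read 0 -> (B,0)->write 1,move L,goto H. Now: state=H, head=-2, tape[-3..0]=0110 (head:  ^)
Head positions at steps 0..3: starting at -1, distinct positions visited = {-2, -1} -> 2 position(s)

Answer: 2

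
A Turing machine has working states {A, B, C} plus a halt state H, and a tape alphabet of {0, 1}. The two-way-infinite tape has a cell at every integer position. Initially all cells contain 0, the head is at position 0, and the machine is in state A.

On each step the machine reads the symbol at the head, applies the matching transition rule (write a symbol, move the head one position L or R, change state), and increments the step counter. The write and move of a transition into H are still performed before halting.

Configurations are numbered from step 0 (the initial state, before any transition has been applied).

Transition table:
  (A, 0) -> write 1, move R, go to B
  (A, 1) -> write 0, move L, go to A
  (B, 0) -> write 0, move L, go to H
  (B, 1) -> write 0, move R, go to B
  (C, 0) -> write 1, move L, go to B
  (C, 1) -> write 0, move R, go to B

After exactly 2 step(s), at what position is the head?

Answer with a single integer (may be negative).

Answer: 0

Derivation:
Step 1: in state A at pos 0, read 0 -> (A,0)->write 1,move R,goto B. Now: state=B, head=1, tape[-1..2]=0100 (head:   ^)
Step 2: in state B at pos 1, read 0 -> (B,0)->write 0,move L,goto H. Now: state=H, head=0, tape[-1..2]=0100 (head:  ^)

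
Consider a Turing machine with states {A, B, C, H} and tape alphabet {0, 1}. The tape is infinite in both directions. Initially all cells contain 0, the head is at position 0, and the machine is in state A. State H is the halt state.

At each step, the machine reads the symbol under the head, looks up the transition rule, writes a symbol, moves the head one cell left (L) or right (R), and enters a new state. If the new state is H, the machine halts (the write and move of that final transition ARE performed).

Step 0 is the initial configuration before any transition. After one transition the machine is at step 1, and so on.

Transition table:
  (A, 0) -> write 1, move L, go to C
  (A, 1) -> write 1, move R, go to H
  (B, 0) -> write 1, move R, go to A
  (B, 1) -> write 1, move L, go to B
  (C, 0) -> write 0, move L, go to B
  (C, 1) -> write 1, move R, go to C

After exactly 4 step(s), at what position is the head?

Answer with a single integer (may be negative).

Step 1: in state A at pos 0, read 0 -> (A,0)->write 1,move L,goto C. Now: state=C, head=-1, tape[-2..1]=0010 (head:  ^)
Step 2: in state C at pos -1, read 0 -> (C,0)->write 0,move L,goto B. Now: state=B, head=-2, tape[-3..1]=00010 (head:  ^)
Step 3: in state B at pos -2, read 0 -> (B,0)->write 1,move R,goto A. Now: state=A, head=-1, tape[-3..1]=01010 (head:   ^)
Step 4: in state A at pos -1, read 0 -> (A,0)->write 1,move L,goto C. Now: state=C, head=-2, tape[-3..1]=01110 (head:  ^)

Answer: -2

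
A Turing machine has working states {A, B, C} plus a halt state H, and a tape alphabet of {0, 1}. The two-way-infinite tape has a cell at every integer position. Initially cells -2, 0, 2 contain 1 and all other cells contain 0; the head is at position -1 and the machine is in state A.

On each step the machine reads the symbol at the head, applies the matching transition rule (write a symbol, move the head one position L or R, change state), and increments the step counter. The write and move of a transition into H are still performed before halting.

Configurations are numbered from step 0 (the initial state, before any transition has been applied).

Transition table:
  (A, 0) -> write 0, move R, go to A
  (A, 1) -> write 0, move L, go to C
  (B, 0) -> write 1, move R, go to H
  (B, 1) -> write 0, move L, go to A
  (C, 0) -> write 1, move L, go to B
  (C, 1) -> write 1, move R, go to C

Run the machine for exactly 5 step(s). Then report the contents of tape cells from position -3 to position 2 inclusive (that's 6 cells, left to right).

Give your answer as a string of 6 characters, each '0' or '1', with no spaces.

Step 1: in state A at pos -1, read 0 -> (A,0)->write 0,move R,goto A. Now: state=A, head=0, tape[-3..3]=0101010 (head:    ^)
Step 2: in state A at pos 0, read 1 -> (A,1)->write 0,move L,goto C. Now: state=C, head=-1, tape[-3..3]=0100010 (head:   ^)
Step 3: in state C at pos -1, read 0 -> (C,0)->write 1,move L,goto B. Now: state=B, head=-2, tape[-3..3]=0110010 (head:  ^)
Step 4: in state B at pos -2, read 1 -> (B,1)->write 0,move L,goto A. Now: state=A, head=-3, tape[-4..3]=00010010 (head:  ^)
Step 5: in state A at pos -3, read 0 -> (A,0)->write 0,move R,goto A. Now: state=A, head=-2, tape[-4..3]=00010010 (head:   ^)

Answer: 001001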